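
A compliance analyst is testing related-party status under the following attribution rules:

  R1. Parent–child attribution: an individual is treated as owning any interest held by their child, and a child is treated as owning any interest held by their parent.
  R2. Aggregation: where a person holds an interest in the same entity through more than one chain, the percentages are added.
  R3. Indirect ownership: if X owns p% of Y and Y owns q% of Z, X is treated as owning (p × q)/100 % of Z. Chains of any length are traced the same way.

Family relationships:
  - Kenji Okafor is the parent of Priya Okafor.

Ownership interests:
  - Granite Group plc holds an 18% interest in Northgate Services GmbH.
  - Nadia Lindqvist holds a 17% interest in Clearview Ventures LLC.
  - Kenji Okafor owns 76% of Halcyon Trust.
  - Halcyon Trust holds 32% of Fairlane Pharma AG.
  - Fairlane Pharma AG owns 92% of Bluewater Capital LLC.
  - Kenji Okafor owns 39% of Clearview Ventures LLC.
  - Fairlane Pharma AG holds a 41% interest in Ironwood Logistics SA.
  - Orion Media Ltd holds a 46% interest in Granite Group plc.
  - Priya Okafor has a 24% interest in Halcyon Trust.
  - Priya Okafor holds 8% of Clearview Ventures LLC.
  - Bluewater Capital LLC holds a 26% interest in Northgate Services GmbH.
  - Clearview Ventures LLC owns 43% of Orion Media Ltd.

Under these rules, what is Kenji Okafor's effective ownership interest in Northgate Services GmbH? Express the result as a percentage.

By parent–child attribution (R1), Kenji Okafor is treated as also owning Priya Okafor's interest in Halcyon Trust, giving 76% + 24% = 100%.
By parent–child attribution (R1), Kenji Okafor is treated as also owning Priya Okafor's interest in Clearview Ventures LLC, giving 39% + 8% = 47%.
Chain via Halcyon Trust → Fairlane Pharma AG → Bluewater Capital LLC (R3): 100% × 32% × 92% × 26% = 7.6544% of Northgate Services GmbH.
Chain via Clearview Ventures LLC → Orion Media Ltd → Granite Group plc (R3): 47% × 43% × 46% × 18% = 1.673388% of Northgate Services GmbH.
Aggregating (R2): 7.6544% + 1.673388% = 9.327788%.

9.327788%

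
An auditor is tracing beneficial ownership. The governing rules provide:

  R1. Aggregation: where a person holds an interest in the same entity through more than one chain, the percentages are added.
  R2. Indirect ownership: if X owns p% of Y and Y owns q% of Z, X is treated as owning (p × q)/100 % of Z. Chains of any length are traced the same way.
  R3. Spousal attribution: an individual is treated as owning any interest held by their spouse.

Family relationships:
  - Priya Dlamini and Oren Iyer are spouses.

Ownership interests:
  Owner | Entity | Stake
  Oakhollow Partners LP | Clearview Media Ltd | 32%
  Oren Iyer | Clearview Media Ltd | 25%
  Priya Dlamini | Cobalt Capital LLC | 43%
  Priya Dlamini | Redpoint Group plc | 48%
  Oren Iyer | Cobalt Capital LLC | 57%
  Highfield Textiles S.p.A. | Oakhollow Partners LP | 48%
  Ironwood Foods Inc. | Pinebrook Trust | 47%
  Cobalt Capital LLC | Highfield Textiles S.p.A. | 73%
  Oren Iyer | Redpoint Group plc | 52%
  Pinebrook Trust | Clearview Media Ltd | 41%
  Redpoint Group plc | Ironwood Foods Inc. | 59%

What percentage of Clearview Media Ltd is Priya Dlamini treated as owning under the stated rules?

47.5821%

By spousal attribution (R3), Priya Dlamini is treated as also owning Oren Iyer's interest in Cobalt Capital LLC, giving 43% + 57% = 100%.
By spousal attribution (R3), Priya Dlamini is treated as also owning Oren Iyer's interest in Redpoint Group plc, giving 48% + 52% = 100%.
By spousal attribution (R3), Priya Dlamini is treated as owning Oren Iyer's 25% interest in Clearview Media Ltd.
Chain via Cobalt Capital LLC → Highfield Textiles S.p.A. → Oakhollow Partners LP (R2): 100% × 73% × 48% × 32% = 11.2128% of Clearview Media Ltd.
Chain via Redpoint Group plc → Ironwood Foods Inc. → Pinebrook Trust (R2): 100% × 59% × 47% × 41% = 11.3693% of Clearview Media Ltd.
Direct interest in Clearview Media Ltd: 25%.
Aggregating (R1): 11.2128% + 11.3693% + 25% = 47.5821%.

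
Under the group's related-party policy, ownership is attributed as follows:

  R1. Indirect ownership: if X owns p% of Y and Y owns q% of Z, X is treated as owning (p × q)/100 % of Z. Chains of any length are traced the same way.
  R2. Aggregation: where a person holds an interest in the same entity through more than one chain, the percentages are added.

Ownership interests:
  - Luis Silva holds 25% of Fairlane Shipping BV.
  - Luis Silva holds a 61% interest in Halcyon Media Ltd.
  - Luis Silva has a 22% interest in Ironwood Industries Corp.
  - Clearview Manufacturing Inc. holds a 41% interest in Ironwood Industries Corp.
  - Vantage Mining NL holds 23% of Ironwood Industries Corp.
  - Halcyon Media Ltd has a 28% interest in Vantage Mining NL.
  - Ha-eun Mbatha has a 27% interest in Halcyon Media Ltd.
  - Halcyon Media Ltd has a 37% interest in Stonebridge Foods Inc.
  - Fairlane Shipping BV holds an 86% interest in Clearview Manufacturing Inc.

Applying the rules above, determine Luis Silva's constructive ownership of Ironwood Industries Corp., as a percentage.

Chain via Fairlane Shipping BV → Clearview Manufacturing Inc. (R1): 25% × 86% × 41% = 8.815% of Ironwood Industries Corp.
Chain via Halcyon Media Ltd → Vantage Mining NL (R1): 61% × 28% × 23% = 3.9284% of Ironwood Industries Corp.
Direct interest in Ironwood Industries Corp: 22%.
Aggregating (R2): 8.815% + 3.9284% + 22% = 34.7434%.

34.7434%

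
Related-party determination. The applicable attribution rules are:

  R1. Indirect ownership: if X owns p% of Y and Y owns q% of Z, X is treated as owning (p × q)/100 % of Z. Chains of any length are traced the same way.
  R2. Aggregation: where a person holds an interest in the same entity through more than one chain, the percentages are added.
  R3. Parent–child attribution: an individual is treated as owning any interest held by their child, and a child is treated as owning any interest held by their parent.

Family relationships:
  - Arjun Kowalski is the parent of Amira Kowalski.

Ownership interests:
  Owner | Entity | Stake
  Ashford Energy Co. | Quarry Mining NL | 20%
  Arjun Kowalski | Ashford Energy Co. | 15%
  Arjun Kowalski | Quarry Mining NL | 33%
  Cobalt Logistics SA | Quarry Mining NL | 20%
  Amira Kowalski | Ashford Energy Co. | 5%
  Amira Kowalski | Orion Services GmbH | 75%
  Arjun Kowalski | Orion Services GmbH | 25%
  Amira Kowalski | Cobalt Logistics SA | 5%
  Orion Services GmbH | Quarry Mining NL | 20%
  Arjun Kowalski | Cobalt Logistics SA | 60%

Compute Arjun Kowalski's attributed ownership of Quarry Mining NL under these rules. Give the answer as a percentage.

By parent–child attribution (R3), Arjun Kowalski is treated as also owning Amira Kowalski's interest in Orion Services GmbH, giving 25% + 75% = 100%.
By parent–child attribution (R3), Arjun Kowalski is treated as also owning Amira Kowalski's interest in Cobalt Logistics SA, giving 60% + 5% = 65%.
By parent–child attribution (R3), Arjun Kowalski is treated as also owning Amira Kowalski's interest in Ashford Energy Co, giving 15% + 5% = 20%.
Chain via Orion Services GmbH (R1): 100% × 20% = 20% of Quarry Mining NL.
Chain via Cobalt Logistics SA (R1): 65% × 20% = 13% of Quarry Mining NL.
Chain via Ashford Energy Co. (R1): 20% × 20% = 4% of Quarry Mining NL.
Direct interest in Quarry Mining NL: 33%.
Aggregating (R2): 20% + 13% + 4% + 33% = 70%.

70%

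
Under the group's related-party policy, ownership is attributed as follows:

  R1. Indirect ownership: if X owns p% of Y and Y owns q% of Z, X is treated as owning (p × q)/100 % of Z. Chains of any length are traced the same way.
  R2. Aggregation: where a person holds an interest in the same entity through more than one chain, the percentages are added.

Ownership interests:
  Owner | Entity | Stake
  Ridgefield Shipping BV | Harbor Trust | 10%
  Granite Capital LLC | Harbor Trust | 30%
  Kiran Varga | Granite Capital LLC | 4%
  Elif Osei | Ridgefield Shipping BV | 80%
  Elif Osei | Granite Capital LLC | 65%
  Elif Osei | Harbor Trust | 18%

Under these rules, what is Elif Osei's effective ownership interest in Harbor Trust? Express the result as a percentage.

Chain via Granite Capital LLC (R1): 65% × 30% = 19.5% of Harbor Trust.
Chain via Ridgefield Shipping BV (R1): 80% × 10% = 8% of Harbor Trust.
Direct interest in Harbor Trust: 18%.
Aggregating (R2): 19.5% + 8% + 18% = 45.5%.

45.5%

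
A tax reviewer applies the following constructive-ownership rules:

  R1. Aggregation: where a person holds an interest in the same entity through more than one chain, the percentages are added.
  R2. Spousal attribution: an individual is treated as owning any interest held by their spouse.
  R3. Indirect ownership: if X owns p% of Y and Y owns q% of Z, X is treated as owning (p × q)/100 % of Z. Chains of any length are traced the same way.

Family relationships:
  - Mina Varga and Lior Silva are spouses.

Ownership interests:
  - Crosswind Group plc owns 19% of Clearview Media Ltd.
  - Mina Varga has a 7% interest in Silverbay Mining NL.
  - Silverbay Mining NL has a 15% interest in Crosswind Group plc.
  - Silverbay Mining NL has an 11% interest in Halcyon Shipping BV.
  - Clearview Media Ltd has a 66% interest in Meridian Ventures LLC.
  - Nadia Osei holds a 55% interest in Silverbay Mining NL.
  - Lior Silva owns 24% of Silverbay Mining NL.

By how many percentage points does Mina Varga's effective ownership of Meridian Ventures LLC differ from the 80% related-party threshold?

By spousal attribution (R2), Mina Varga is treated as also owning Lior Silva's interest in Silverbay Mining NL, giving 7% + 24% = 31%.
Chain via Silverbay Mining NL → Crosswind Group plc → Clearview Media Ltd (R3): 31% × 15% × 19% × 66% = 0.58311% of Meridian Ventures LLC.
0.58311% falls short of the 80% threshold by 79.41689 percentage points.

79.41689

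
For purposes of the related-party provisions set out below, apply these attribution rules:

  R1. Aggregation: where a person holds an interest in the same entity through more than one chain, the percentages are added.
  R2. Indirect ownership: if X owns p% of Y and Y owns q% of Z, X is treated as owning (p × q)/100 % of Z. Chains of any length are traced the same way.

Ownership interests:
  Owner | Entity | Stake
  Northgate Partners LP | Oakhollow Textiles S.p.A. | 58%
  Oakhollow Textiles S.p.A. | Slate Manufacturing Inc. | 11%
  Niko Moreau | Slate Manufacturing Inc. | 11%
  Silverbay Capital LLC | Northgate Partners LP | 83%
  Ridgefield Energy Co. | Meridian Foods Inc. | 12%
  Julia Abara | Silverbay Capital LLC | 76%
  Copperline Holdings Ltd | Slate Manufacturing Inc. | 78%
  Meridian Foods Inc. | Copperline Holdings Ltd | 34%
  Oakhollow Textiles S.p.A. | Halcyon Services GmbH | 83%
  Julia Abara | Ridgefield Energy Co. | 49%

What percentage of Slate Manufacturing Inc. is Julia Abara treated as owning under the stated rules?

Chain via Silverbay Capital LLC → Northgate Partners LP → Oakhollow Textiles S.p.A. (R2): 76% × 83% × 58% × 11% = 4.024504% of Slate Manufacturing Inc.
Chain via Ridgefield Energy Co. → Meridian Foods Inc. → Copperline Holdings Ltd (R2): 49% × 12% × 34% × 78% = 1.559376% of Slate Manufacturing Inc.
Aggregating (R1): 4.024504% + 1.559376% = 5.58388%.

5.58388%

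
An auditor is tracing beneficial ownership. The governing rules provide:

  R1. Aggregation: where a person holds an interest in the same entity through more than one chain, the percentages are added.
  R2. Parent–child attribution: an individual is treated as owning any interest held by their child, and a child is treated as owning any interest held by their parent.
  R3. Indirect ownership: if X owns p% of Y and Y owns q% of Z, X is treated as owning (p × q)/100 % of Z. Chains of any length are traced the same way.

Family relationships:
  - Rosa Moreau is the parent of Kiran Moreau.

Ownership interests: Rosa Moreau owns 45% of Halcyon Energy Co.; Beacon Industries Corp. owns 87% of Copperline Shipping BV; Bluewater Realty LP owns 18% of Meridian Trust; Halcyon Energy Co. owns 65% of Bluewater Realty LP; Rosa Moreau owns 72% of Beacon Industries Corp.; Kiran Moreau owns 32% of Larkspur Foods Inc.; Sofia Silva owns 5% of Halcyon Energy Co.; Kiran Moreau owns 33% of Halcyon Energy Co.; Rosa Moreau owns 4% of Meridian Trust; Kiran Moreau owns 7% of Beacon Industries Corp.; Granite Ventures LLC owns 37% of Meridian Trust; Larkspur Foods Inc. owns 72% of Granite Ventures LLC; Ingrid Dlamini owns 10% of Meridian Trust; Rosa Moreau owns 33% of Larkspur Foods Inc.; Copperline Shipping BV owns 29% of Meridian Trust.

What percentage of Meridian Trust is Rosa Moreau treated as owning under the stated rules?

50.3737%

By parent–child attribution (R2), Rosa Moreau is treated as also owning Kiran Moreau's interest in Beacon Industries Corp, giving 72% + 7% = 79%.
By parent–child attribution (R2), Rosa Moreau is treated as also owning Kiran Moreau's interest in Halcyon Energy Co, giving 45% + 33% = 78%.
By parent–child attribution (R2), Rosa Moreau is treated as also owning Kiran Moreau's interest in Larkspur Foods Inc, giving 33% + 32% = 65%.
Chain via Beacon Industries Corp. → Copperline Shipping BV (R3): 79% × 87% × 29% = 19.9317% of Meridian Trust.
Chain via Halcyon Energy Co. → Bluewater Realty LP (R3): 78% × 65% × 18% = 9.126% of Meridian Trust.
Chain via Larkspur Foods Inc. → Granite Ventures LLC (R3): 65% × 72% × 37% = 17.316% of Meridian Trust.
Direct interest in Meridian Trust: 4%.
Aggregating (R1): 19.9317% + 9.126% + 17.316% + 4% = 50.3737%.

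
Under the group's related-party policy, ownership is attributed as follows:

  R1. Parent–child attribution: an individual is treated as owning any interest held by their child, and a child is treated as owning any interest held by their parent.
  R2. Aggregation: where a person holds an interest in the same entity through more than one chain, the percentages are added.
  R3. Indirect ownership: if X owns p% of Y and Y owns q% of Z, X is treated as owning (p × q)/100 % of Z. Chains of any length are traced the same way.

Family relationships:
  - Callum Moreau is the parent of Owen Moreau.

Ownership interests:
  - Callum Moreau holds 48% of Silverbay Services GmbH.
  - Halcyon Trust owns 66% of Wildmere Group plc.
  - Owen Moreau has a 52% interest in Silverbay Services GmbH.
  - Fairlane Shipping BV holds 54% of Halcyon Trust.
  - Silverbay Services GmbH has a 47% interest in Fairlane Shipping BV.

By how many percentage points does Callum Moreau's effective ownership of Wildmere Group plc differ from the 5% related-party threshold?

11.7508

By parent–child attribution (R1), Callum Moreau is treated as also owning Owen Moreau's interest in Silverbay Services GmbH, giving 48% + 52% = 100%.
Chain via Silverbay Services GmbH → Fairlane Shipping BV → Halcyon Trust (R3): 100% × 47% × 54% × 66% = 16.7508% of Wildmere Group plc.
16.7508% exceeds the 5% threshold by 11.7508 percentage points.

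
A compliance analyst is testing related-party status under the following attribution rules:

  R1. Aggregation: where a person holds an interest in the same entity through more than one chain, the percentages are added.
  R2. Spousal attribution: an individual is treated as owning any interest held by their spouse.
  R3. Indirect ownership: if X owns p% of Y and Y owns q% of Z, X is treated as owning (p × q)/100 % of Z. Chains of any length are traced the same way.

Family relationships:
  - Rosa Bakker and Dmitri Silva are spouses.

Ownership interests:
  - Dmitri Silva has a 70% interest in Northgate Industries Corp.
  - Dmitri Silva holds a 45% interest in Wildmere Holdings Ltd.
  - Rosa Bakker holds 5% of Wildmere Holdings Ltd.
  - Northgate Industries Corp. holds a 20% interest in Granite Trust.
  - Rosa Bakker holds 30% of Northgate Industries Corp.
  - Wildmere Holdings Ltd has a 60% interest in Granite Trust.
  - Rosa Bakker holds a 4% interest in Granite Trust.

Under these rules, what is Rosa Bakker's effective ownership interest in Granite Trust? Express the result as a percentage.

54%

By spousal attribution (R2), Rosa Bakker is treated as also owning Dmitri Silva's interest in Northgate Industries Corp, giving 30% + 70% = 100%.
By spousal attribution (R2), Rosa Bakker is treated as also owning Dmitri Silva's interest in Wildmere Holdings Ltd, giving 5% + 45% = 50%.
Chain via Northgate Industries Corp. (R3): 100% × 20% = 20% of Granite Trust.
Chain via Wildmere Holdings Ltd (R3): 50% × 60% = 30% of Granite Trust.
Direct interest in Granite Trust: 4%.
Aggregating (R1): 20% + 30% + 4% = 54%.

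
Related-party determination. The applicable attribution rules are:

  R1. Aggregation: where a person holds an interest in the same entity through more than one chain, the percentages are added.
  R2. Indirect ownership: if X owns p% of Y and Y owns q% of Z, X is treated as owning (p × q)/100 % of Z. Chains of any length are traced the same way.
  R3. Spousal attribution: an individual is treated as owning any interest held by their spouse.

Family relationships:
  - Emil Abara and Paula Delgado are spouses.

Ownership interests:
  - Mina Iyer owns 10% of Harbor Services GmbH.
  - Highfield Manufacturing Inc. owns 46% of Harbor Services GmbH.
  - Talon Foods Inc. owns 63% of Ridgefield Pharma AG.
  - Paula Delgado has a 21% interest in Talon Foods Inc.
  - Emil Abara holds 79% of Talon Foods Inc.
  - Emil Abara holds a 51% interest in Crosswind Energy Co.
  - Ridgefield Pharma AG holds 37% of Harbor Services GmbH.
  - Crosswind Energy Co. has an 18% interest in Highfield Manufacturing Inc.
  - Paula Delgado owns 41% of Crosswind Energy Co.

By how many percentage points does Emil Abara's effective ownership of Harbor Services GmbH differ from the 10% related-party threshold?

20.9276

By spousal attribution (R3), Emil Abara is treated as also owning Paula Delgado's interest in Crosswind Energy Co, giving 51% + 41% = 92%.
By spousal attribution (R3), Emil Abara is treated as also owning Paula Delgado's interest in Talon Foods Inc, giving 79% + 21% = 100%.
Chain via Crosswind Energy Co. → Highfield Manufacturing Inc. (R2): 92% × 18% × 46% = 7.6176% of Harbor Services GmbH.
Chain via Talon Foods Inc. → Ridgefield Pharma AG (R2): 100% × 63% × 37% = 23.31% of Harbor Services GmbH.
Aggregating (R1): 7.6176% + 23.31% = 30.9276%.
30.9276% exceeds the 10% threshold by 20.9276 percentage points.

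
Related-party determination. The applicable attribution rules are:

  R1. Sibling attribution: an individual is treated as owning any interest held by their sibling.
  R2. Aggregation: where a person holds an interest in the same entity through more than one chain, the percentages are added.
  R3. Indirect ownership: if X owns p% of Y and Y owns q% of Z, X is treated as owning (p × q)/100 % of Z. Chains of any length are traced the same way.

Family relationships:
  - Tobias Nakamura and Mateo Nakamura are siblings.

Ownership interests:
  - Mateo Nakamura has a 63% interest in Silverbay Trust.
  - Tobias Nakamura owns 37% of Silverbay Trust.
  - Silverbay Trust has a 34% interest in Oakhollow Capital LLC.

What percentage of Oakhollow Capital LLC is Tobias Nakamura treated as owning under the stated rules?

By sibling attribution (R1), Tobias Nakamura is treated as also owning Mateo Nakamura's interest in Silverbay Trust, giving 37% + 63% = 100%.
Chain via Silverbay Trust (R3): 100% × 34% = 34% of Oakhollow Capital LLC.

34%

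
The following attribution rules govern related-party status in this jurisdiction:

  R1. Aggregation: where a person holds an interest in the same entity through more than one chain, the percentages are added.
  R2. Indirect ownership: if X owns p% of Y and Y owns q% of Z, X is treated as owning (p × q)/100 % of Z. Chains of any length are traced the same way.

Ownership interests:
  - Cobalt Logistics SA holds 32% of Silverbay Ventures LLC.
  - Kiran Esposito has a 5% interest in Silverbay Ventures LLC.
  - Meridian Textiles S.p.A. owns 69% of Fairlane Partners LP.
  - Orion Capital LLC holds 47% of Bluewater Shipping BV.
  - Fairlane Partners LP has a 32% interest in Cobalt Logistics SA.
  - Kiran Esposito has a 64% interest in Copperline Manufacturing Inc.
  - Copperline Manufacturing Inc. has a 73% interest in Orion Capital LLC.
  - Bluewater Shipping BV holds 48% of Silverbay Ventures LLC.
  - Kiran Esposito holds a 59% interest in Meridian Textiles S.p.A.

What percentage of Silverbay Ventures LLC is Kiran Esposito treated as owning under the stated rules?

Chain via Copperline Manufacturing Inc. → Orion Capital LLC → Bluewater Shipping BV (R2): 64% × 73% × 47% × 48% = 10.540032% of Silverbay Ventures LLC.
Chain via Meridian Textiles S.p.A. → Fairlane Partners LP → Cobalt Logistics SA (R2): 59% × 69% × 32% × 32% = 4.168704% of Silverbay Ventures LLC.
Direct interest in Silverbay Ventures LLC: 5%.
Aggregating (R1): 10.540032% + 4.168704% + 5% = 19.708736%.

19.708736%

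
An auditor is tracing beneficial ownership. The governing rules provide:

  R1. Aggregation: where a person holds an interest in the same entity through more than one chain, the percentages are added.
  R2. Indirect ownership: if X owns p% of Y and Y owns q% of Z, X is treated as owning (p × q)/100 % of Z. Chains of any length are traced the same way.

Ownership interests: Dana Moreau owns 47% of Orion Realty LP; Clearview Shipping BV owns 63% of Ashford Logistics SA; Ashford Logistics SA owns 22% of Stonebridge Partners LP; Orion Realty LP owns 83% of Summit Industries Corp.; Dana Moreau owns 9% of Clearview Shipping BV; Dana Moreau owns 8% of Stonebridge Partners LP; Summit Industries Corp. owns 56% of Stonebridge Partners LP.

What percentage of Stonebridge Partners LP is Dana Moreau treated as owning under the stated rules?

31.093%

Chain via Clearview Shipping BV → Ashford Logistics SA (R2): 9% × 63% × 22% = 1.2474% of Stonebridge Partners LP.
Chain via Orion Realty LP → Summit Industries Corp. (R2): 47% × 83% × 56% = 21.8456% of Stonebridge Partners LP.
Direct interest in Stonebridge Partners LP: 8%.
Aggregating (R1): 1.2474% + 21.8456% + 8% = 31.093%.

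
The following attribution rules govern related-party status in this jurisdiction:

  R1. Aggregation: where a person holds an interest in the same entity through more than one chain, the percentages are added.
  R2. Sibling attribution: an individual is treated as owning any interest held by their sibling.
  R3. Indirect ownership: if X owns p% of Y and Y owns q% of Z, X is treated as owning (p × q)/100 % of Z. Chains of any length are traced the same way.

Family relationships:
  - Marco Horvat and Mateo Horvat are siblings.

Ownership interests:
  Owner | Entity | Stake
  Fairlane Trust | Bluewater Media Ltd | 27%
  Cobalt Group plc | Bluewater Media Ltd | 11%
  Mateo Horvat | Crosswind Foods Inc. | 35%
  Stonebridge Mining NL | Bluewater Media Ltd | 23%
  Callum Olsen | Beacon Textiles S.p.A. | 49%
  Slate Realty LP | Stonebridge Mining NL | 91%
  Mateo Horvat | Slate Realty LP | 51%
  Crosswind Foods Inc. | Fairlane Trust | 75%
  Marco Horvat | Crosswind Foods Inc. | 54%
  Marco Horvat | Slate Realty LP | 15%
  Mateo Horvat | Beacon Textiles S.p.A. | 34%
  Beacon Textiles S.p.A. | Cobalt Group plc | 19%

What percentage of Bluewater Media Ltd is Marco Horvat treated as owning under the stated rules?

By sibling attribution (R2), Marco Horvat is treated as also owning Mateo Horvat's interest in Crosswind Foods Inc, giving 54% + 35% = 89%.
By sibling attribution (R2), Marco Horvat is treated as also owning Mateo Horvat's interest in Slate Realty LP, giving 15% + 51% = 66%.
By sibling attribution (R2), Marco Horvat is treated as owning Mateo Horvat's 34% interest in Beacon Textiles S.p.A.
Chain via Crosswind Foods Inc. → Fairlane Trust (R3): 89% × 75% × 27% = 18.0225% of Bluewater Media Ltd.
Chain via Slate Realty LP → Stonebridge Mining NL (R3): 66% × 91% × 23% = 13.8138% of Bluewater Media Ltd.
Chain via Beacon Textiles S.p.A. → Cobalt Group plc (R3): 34% × 19% × 11% = 0.7106% of Bluewater Media Ltd.
Aggregating (R1): 18.0225% + 13.8138% + 0.7106% = 32.5469%.

32.5469%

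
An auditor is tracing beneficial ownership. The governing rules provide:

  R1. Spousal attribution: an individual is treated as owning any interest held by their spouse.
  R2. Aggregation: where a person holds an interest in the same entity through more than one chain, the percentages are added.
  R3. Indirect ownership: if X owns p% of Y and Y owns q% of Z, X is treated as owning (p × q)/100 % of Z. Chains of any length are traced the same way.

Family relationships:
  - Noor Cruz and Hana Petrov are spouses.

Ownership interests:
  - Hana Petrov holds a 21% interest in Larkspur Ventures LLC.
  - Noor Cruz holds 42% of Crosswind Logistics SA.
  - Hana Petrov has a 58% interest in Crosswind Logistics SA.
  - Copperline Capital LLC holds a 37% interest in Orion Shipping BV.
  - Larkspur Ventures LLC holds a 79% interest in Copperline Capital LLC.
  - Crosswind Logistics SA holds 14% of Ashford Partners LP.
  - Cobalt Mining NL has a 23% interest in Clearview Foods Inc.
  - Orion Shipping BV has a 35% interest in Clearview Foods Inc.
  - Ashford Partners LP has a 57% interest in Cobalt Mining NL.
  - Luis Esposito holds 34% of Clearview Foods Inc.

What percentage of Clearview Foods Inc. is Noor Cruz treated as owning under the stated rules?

By spousal attribution (R1), Noor Cruz is treated as also owning Hana Petrov's interest in Crosswind Logistics SA, giving 42% + 58% = 100%.
By spousal attribution (R1), Noor Cruz is treated as owning Hana Petrov's 21% interest in Larkspur Ventures LLC.
Chain via Crosswind Logistics SA → Ashford Partners LP → Cobalt Mining NL (R3): 100% × 14% × 57% × 23% = 1.8354% of Clearview Foods Inc.
Chain via Larkspur Ventures LLC → Copperline Capital LLC → Orion Shipping BV (R3): 21% × 79% × 37% × 35% = 2.148405% of Clearview Foods Inc.
Aggregating (R2): 1.8354% + 2.148405% = 3.983805%.

3.983805%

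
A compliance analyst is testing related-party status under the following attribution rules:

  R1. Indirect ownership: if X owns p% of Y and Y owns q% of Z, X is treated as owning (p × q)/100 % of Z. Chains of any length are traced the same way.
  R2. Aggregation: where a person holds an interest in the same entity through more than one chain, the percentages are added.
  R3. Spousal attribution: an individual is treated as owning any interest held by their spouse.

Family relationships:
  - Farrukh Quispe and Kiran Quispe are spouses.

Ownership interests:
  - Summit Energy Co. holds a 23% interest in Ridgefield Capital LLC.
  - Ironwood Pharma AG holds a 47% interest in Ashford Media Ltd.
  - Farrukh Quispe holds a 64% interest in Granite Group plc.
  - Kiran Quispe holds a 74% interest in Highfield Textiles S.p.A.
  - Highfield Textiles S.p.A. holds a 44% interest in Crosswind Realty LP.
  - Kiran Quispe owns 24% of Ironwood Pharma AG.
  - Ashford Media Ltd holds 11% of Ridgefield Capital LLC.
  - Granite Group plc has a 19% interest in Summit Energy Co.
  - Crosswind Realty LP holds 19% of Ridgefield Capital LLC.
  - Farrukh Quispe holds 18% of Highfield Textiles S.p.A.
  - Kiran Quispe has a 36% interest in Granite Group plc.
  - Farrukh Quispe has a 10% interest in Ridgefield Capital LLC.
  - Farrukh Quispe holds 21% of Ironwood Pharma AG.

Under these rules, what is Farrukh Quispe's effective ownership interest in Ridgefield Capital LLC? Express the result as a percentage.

24.3877%

By spousal attribution (R3), Farrukh Quispe is treated as also owning Kiran Quispe's interest in Granite Group plc, giving 64% + 36% = 100%.
By spousal attribution (R3), Farrukh Quispe is treated as also owning Kiran Quispe's interest in Ironwood Pharma AG, giving 21% + 24% = 45%.
By spousal attribution (R3), Farrukh Quispe is treated as also owning Kiran Quispe's interest in Highfield Textiles S.p.A, giving 18% + 74% = 92%.
Chain via Granite Group plc → Summit Energy Co. (R1): 100% × 19% × 23% = 4.37% of Ridgefield Capital LLC.
Chain via Ironwood Pharma AG → Ashford Media Ltd (R1): 45% × 47% × 11% = 2.3265% of Ridgefield Capital LLC.
Chain via Highfield Textiles S.p.A. → Crosswind Realty LP (R1): 92% × 44% × 19% = 7.6912% of Ridgefield Capital LLC.
Direct interest in Ridgefield Capital LLC: 10%.
Aggregating (R2): 4.37% + 2.3265% + 7.6912% + 10% = 24.3877%.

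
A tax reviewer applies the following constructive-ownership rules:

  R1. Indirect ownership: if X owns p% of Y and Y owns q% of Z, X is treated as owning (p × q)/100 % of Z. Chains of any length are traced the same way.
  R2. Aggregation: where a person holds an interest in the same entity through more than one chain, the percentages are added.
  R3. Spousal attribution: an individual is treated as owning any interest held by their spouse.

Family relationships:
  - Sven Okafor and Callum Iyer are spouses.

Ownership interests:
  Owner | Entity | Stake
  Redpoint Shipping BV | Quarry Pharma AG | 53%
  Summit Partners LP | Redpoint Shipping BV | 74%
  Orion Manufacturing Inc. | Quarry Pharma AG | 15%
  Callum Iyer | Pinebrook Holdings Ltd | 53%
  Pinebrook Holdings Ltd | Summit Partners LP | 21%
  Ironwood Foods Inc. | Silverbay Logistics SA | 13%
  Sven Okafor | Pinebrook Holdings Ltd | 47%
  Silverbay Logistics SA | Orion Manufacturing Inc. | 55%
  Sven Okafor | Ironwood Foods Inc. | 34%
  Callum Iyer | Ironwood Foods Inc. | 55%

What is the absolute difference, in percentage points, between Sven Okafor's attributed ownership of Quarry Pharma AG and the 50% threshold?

By spousal attribution (R3), Sven Okafor is treated as also owning Callum Iyer's interest in Pinebrook Holdings Ltd, giving 47% + 53% = 100%.
By spousal attribution (R3), Sven Okafor is treated as also owning Callum Iyer's interest in Ironwood Foods Inc, giving 34% + 55% = 89%.
Chain via Pinebrook Holdings Ltd → Summit Partners LP → Redpoint Shipping BV (R1): 100% × 21% × 74% × 53% = 8.2362% of Quarry Pharma AG.
Chain via Ironwood Foods Inc. → Silverbay Logistics SA → Orion Manufacturing Inc. (R1): 89% × 13% × 55% × 15% = 0.954525% of Quarry Pharma AG.
Aggregating (R2): 8.2362% + 0.954525% = 9.190725%.
9.190725% falls short of the 50% threshold by 40.809275 percentage points.

40.809275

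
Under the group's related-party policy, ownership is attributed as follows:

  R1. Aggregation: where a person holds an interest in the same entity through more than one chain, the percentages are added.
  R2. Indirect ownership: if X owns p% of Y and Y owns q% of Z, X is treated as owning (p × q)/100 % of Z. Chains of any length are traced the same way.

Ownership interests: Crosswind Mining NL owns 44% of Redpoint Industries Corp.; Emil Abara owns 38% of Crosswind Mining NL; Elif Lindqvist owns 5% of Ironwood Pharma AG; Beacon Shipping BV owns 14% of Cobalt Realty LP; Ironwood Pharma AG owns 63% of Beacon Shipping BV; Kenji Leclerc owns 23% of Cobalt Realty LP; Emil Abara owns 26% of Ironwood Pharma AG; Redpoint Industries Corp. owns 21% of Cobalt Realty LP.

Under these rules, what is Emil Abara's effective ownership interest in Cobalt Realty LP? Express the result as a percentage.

Chain via Crosswind Mining NL → Redpoint Industries Corp. (R2): 38% × 44% × 21% = 3.5112% of Cobalt Realty LP.
Chain via Ironwood Pharma AG → Beacon Shipping BV (R2): 26% × 63% × 14% = 2.2932% of Cobalt Realty LP.
Aggregating (R1): 3.5112% + 2.2932% = 5.8044%.

5.8044%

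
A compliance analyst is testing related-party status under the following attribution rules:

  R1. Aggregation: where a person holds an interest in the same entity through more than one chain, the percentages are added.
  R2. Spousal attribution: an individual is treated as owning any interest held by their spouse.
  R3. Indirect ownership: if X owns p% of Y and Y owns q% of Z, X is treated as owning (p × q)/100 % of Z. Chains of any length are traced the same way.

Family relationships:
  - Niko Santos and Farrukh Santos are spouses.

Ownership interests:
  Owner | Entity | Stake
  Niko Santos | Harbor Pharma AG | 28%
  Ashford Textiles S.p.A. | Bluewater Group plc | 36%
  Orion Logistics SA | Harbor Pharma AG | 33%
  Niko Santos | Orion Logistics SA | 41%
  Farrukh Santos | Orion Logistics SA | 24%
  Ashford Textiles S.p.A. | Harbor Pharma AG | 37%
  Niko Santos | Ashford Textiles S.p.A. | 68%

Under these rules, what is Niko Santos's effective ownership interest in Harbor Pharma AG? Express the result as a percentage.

74.61%

By spousal attribution (R2), Niko Santos is treated as also owning Farrukh Santos's interest in Orion Logistics SA, giving 41% + 24% = 65%.
Chain via Orion Logistics SA (R3): 65% × 33% = 21.45% of Harbor Pharma AG.
Chain via Ashford Textiles S.p.A. (R3): 68% × 37% = 25.16% of Harbor Pharma AG.
Direct interest in Harbor Pharma AG: 28%.
Aggregating (R1): 21.45% + 25.16% + 28% = 74.61%.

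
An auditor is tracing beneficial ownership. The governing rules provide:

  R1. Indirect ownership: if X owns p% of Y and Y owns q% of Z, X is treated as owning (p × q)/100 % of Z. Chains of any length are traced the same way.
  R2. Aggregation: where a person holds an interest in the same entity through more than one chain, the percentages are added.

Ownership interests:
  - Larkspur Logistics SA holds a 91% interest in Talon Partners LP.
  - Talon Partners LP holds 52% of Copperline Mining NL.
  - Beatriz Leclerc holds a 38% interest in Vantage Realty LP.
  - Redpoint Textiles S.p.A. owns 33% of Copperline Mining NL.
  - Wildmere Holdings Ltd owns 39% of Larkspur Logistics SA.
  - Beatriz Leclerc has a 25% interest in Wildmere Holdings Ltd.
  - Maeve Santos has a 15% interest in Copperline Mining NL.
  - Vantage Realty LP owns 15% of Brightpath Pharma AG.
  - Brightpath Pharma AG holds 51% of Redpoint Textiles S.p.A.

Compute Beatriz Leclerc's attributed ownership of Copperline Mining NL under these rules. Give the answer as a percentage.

5.57301%

Chain via Wildmere Holdings Ltd → Larkspur Logistics SA → Talon Partners LP (R1): 25% × 39% × 91% × 52% = 4.6137% of Copperline Mining NL.
Chain via Vantage Realty LP → Brightpath Pharma AG → Redpoint Textiles S.p.A. (R1): 38% × 15% × 51% × 33% = 0.95931% of Copperline Mining NL.
Aggregating (R2): 4.6137% + 0.95931% = 5.57301%.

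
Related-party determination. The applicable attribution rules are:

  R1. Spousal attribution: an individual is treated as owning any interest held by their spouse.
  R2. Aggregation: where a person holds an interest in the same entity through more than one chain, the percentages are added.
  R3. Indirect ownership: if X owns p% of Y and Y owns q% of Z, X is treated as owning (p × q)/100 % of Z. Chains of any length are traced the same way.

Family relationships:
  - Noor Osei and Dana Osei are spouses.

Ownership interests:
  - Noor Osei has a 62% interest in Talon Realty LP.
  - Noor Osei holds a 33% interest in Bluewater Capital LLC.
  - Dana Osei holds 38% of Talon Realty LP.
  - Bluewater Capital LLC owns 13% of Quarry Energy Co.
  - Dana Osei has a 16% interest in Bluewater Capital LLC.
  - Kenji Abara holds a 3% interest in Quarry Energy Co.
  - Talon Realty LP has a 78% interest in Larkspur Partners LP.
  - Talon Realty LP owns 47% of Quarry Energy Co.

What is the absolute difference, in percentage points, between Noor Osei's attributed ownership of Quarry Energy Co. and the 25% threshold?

28.37

By spousal attribution (R1), Noor Osei is treated as also owning Dana Osei's interest in Bluewater Capital LLC, giving 33% + 16% = 49%.
By spousal attribution (R1), Noor Osei is treated as also owning Dana Osei's interest in Talon Realty LP, giving 62% + 38% = 100%.
Chain via Bluewater Capital LLC (R3): 49% × 13% = 6.37% of Quarry Energy Co.
Chain via Talon Realty LP (R3): 100% × 47% = 47% of Quarry Energy Co.
Aggregating (R2): 6.37% + 47% = 53.37%.
53.37% exceeds the 25% threshold by 28.37 percentage points.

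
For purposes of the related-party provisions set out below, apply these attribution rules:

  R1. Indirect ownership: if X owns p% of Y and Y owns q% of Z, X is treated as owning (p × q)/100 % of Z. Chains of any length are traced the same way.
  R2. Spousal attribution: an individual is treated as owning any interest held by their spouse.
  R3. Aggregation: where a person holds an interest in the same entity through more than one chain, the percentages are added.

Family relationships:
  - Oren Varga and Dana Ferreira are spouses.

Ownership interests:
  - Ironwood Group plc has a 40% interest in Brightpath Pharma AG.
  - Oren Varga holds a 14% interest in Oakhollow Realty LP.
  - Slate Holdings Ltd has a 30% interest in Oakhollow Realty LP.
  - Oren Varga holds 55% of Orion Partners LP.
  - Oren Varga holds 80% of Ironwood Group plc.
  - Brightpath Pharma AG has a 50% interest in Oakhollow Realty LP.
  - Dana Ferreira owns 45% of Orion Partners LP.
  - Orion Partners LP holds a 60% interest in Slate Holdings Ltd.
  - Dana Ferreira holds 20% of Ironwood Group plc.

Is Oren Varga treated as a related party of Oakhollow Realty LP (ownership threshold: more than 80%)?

No

By spousal attribution (R2), Oren Varga is treated as also owning Dana Ferreira's interest in Ironwood Group plc, giving 80% + 20% = 100%.
By spousal attribution (R2), Oren Varga is treated as also owning Dana Ferreira's interest in Orion Partners LP, giving 55% + 45% = 100%.
Chain via Ironwood Group plc → Brightpath Pharma AG (R1): 100% × 40% × 50% = 20% of Oakhollow Realty LP.
Chain via Orion Partners LP → Slate Holdings Ltd (R1): 100% × 60% × 30% = 18% of Oakhollow Realty LP.
Direct interest in Oakhollow Realty LP: 14%.
Aggregating (R3): 20% + 18% + 14% = 52%.
52% does not exceed the 80% threshold, so Oren is not a related party to Oakhollow Realty LP.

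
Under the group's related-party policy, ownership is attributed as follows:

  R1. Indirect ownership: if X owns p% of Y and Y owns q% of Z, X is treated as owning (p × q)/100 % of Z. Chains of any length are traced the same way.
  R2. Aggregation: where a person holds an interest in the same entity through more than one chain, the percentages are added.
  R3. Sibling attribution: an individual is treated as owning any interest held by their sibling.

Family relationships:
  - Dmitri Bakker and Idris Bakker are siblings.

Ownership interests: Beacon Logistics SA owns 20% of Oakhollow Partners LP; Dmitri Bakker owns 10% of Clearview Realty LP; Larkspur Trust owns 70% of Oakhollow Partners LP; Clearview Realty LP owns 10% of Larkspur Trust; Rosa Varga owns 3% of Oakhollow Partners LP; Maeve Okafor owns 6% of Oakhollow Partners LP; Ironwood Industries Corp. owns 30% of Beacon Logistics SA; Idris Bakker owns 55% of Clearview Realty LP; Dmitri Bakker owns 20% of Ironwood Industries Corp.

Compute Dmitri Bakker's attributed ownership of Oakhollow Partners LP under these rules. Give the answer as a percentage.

5.75%

By sibling attribution (R3), Dmitri Bakker is treated as also owning Idris Bakker's interest in Clearview Realty LP, giving 10% + 55% = 65%.
Chain via Clearview Realty LP → Larkspur Trust (R1): 65% × 10% × 70% = 4.55% of Oakhollow Partners LP.
Chain via Ironwood Industries Corp. → Beacon Logistics SA (R1): 20% × 30% × 20% = 1.2% of Oakhollow Partners LP.
Aggregating (R2): 4.55% + 1.2% = 5.75%.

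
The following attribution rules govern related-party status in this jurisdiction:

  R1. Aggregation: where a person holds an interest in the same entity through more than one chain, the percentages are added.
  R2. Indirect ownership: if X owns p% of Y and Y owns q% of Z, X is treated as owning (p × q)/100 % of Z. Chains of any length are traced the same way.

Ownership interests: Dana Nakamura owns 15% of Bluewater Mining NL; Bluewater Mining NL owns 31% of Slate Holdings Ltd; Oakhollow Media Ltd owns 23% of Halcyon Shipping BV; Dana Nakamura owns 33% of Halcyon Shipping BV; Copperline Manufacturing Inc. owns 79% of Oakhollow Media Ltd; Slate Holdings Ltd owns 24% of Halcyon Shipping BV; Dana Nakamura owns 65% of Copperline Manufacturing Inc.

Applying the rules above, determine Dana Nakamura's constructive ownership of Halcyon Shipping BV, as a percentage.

45.9265%

Chain via Copperline Manufacturing Inc. → Oakhollow Media Ltd (R2): 65% × 79% × 23% = 11.8105% of Halcyon Shipping BV.
Chain via Bluewater Mining NL → Slate Holdings Ltd (R2): 15% × 31% × 24% = 1.116% of Halcyon Shipping BV.
Direct interest in Halcyon Shipping BV: 33%.
Aggregating (R1): 11.8105% + 1.116% + 33% = 45.9265%.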